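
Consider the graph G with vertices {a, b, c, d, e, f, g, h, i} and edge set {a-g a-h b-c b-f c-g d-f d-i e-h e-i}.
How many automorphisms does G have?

18

Every vertex has degree 2 and the graph is connected, so G is the 9-cycle C_9. The automorphisms of the 9-cycle are exactly the symmetries of a regular 9-gon: the dihedral group D_9, |D_9| = 18.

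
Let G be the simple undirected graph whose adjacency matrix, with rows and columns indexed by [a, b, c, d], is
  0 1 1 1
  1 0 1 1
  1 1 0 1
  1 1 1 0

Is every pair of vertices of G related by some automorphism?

All 4 vertices are pairwise adjacent: G = K_4. Any permutation of the 4 vertices preserves K_4, so Aut(K_4) = S_4 of order 4! = 24. Under this action every vertex can be carried to every other, so G is vertex-transitive.

Yes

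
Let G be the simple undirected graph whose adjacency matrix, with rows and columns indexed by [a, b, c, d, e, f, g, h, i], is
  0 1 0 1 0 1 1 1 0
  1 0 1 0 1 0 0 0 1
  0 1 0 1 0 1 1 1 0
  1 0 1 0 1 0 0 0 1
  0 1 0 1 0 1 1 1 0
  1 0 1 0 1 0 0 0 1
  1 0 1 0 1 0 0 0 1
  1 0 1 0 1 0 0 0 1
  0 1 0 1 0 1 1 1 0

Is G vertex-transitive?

Automorphisms preserve degree, but G has vertices of degree 4 and vertices of degree 5; no automorphism maps one to the other, so G is not vertex-transitive.

No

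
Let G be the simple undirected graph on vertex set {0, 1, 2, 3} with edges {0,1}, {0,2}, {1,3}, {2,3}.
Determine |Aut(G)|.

G is 2-regular and connected on 4 vertices, i.e. the cycle C_4. C_4 has 4 rotations and 4 reflections, so Aut(C_4) ≅ D_4 of order 8.

8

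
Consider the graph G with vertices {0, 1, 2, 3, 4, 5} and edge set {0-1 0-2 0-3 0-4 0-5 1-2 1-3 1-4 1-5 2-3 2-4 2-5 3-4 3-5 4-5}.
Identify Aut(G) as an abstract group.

S_6

All 6 vertices are pairwise adjacent: G = K_6. Every bijection on the vertex set is an automorphism of K_6; hence Aut(K_6) ≅ S_6, order 720.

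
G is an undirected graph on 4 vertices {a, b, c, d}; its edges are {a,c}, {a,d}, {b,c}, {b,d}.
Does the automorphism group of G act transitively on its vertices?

Yes

Every vertex has degree 2 and the graph is connected, so G is the 4-cycle C_4. The automorphisms of the 4-cycle are exactly the symmetries of a regular 4-gon: the dihedral group D_4, |D_4| = 8. This group acts transitively on the 4 vertices.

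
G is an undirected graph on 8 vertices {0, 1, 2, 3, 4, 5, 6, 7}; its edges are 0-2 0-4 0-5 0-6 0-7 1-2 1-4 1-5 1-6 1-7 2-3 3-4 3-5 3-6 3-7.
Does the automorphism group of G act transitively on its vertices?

Automorphisms preserve degree, but G has vertices of degree 3 and vertices of degree 5; no automorphism maps one to the other, so G is not vertex-transitive.

No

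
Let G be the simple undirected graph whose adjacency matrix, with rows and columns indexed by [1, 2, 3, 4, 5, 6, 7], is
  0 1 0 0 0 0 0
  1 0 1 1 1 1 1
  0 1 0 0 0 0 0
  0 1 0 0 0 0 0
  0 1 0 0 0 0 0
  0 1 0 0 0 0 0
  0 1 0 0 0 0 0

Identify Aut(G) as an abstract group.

S_6

Vertex 2 has degree 6 and every other vertex has degree 1, so G is the star K_{1,6} with centre 2. Any automorphism fixes the centre and permutes the 6 leaves freely, so Aut(G) ≅ S_6 of order 6! = 720.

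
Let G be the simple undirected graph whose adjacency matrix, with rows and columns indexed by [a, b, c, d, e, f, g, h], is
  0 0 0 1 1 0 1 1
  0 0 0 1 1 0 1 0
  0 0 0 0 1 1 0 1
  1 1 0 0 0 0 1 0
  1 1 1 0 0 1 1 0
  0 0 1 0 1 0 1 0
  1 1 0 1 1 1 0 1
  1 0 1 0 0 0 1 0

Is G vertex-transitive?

No

Vertex a is the only vertex of degree 4, so every automorphism fixes it; G is not vertex-transitive.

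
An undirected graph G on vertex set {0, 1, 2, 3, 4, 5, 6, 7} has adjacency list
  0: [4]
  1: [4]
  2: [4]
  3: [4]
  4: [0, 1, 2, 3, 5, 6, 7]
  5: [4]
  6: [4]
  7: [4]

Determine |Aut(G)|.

5040

Vertex 4 has degree 7 and every other vertex has degree 1, so G is the star K_{1,7} with centre 4. The 7 leaves are pairwise interchangeable while the centre is fixed, giving Aut(G) = S_7.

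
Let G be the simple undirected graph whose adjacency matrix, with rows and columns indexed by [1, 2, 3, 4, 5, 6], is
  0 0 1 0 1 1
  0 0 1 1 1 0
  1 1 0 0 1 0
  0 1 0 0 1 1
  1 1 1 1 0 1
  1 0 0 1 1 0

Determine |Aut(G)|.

10

Vertex 5 is the unique vertex of degree 5; the remaining 5 vertices each have degree 3 and induce a cycle, so G is the wheel on 6 vertices with hub 5. With the hub fixed, the remaining symmetry is that of the rim cycle C_5, giving the dihedral group D_5.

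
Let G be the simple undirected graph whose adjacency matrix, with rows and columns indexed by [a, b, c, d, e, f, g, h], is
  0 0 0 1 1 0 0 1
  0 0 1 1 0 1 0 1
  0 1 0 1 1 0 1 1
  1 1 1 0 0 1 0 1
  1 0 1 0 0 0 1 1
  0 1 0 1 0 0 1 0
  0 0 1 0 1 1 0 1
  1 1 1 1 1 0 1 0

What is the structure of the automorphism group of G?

{e}

The degree sequence is [3, 4, 5, 5, 4, 3, 4, 6]. Checking the degree-preserving permutations of the vertex set shows that none except the identity preserves every edge, so Aut(G) is trivial.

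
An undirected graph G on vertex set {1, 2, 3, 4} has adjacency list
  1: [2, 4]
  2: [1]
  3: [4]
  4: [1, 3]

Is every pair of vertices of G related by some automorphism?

Automorphisms preserve degree, but G has vertices of degree 1 and vertices of degree 2; no automorphism maps one to the other, so G is not vertex-transitive.

No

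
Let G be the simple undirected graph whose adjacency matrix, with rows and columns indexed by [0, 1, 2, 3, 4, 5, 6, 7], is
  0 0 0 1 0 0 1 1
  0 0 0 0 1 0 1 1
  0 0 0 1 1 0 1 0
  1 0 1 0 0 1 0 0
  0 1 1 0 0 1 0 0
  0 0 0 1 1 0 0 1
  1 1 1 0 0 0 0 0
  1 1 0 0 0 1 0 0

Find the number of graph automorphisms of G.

G is 3-regular and bipartite on 2^3 = 8 vertices with girth 4; it is the hypercube graph Q_3. Aut(Q_3) consists of the signed permutations of the 3 coordinate axes: 3! permutations times 2^3 sign flips, so |Aut| = 2^3·3! = 48.

48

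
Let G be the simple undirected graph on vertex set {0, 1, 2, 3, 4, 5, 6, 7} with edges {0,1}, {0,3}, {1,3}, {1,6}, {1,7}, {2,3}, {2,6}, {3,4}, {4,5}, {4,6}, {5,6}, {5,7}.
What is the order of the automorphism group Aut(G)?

The degree sequence is [2, 4, 2, 4, 3, 3, 4, 2]. Checking the degree-preserving permutations of the vertex set shows that none except the identity preserves every edge, so Aut(G) is trivial.

1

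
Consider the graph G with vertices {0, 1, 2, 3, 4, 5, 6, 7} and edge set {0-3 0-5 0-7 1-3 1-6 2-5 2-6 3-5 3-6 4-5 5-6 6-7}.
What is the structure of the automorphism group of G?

Degrees alone do not determine every vertex (e.g. 1 and 2 both have degree 2), but their neighbour-degree multisets differ: N(1) has degrees [4, 5] while N(2) has degrees [5, 5]. Repeating this refinement separates all vertices, so the only automorphism is the identity.

the trivial group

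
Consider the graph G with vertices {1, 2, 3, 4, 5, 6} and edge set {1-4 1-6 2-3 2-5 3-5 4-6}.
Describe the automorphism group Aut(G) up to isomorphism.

G has two connected components, {2, 3, 5} and {1, 4, 6}; each is 2-regular, so G = C_3 ⊔ C_3. Aut of a disjoint union of two copies of C_3 is the wreath product D_3 ≀ Z_2, of order 2·6² = 72.

(D_3 × D_3) ⋊ Z_2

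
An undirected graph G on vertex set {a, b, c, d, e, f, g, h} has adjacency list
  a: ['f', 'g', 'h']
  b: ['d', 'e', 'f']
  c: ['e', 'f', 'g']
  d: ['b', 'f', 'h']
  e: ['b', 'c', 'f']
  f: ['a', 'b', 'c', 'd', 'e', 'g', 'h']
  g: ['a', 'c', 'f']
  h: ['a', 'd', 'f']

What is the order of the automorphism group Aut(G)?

Vertex f is the unique vertex of degree 7; the remaining 7 vertices each have degree 3 and induce a cycle, so G is the wheel on 8 vertices with hub f. With the hub fixed, the remaining symmetry is that of the rim cycle C_7, giving the dihedral group D_7.

14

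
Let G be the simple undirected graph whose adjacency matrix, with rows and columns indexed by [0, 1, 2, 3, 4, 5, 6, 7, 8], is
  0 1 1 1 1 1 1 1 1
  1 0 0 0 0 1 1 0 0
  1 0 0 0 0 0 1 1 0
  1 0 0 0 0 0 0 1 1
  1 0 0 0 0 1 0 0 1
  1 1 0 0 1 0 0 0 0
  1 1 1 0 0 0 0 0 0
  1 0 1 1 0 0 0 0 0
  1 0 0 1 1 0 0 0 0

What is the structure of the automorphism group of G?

D_8

Vertex 0 is the unique vertex of degree 8; the remaining 8 vertices each have degree 3 and induce a cycle, so G is the wheel on 9 vertices with hub 0. Every automorphism fixes the hub and acts on the rim 8-cycle, so Aut(G) ≅ Aut(C_8) = D_8 of order 16.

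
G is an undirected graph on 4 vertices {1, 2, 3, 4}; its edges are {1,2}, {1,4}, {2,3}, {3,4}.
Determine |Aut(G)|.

8

G is 2-regular and bipartite with parts {1, 3} and {2, 4} (each part is independent and every cross-pair is an edge), so G = K_{2,2}. Each part can be permuted independently (S_2 × S_2) and the two equal-size parts can also be swapped, giving (S_2 × S_2) ⋊ Z_2 of order 2·(2!)² = 8.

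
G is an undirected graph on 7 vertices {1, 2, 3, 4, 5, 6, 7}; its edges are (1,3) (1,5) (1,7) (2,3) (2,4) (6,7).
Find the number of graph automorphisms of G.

The degree sequence is [3, 2, 2, 1, 1, 1, 2]. Checking the degree-preserving permutations of the vertex set shows that none except the identity preserves every edge, so Aut(G) is trivial.

1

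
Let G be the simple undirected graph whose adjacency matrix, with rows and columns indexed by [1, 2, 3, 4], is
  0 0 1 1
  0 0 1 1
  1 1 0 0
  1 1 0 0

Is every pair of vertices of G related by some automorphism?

Yes

G is 2-regular and bipartite on 2^2 = 4 vertices with girth 4; it is the hypercube graph Q_2. The symmetry group of the 2-cube is the hyperoctahedral group B_2 = Z_2 ≀ S_2, of order 2^2·2! = 8. This group acts transitively on the 4 vertices.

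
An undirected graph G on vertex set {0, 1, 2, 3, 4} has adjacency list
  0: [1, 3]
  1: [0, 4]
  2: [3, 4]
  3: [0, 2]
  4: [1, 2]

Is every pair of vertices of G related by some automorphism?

Yes

G is 2-regular and connected on 5 vertices, i.e. the cycle C_5. C_5 has 5 rotations and 5 reflections, so Aut(C_5) ≅ D_5 of order 10. This group acts transitively on the 5 vertices.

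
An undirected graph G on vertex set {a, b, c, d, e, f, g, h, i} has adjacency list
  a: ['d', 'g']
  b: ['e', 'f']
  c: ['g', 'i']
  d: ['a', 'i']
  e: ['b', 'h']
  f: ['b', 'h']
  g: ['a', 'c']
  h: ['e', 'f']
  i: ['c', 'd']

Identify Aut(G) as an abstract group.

D_5 × D_4

G has two connected components, {a, c, d, g, i} and {b, e, f, h}; each is 2-regular, so G = C_5 ⊔ C_4. The components are non-isomorphic (different sizes), so Aut(G) = Aut(C_5) × Aut(C_4) = D_5 × D_4 of order 10·8 = 80.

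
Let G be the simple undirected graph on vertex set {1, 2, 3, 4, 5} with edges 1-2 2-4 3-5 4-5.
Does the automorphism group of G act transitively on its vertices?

Automorphisms preserve degree, but G has vertices of degree 1 and vertices of degree 2; no automorphism maps one to the other, so G is not vertex-transitive.

No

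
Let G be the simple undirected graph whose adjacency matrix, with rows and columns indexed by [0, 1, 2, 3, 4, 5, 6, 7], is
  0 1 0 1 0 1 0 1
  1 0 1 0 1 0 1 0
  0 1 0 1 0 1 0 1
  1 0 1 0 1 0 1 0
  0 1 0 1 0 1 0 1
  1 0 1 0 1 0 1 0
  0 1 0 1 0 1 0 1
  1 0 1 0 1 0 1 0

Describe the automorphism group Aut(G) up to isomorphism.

S_4 ≀ Z_2

G is 4-regular and bipartite with parts {0, 2, 4, 6} and {1, 3, 5, 7} (each part is independent and every cross-pair is an edge), so G = K_{4,4}. Aut(K_{4,4}) is the wreath product S_4 ≀ Z_2: permute within each part, then optionally swap the parts; |Aut| = 2·(4!)² = 1152.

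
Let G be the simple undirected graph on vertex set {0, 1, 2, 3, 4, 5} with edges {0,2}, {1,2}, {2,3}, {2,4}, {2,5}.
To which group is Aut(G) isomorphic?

Vertex 2 has degree 5 and every other vertex has degree 1, so G is the star K_{1,5} with centre 2. The 5 leaves are pairwise interchangeable while the centre is fixed, giving Aut(G) = S_5.

S_5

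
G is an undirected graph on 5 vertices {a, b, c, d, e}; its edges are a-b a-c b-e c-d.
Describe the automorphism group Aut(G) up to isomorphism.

The degree sequence is [2, 2, 2, 1, 1]; the two degree-1 vertices d and e are the ends of a path, so G = P_5. The only nontrivial automorphism of a path is the end-to-end reflection, so Aut(G) ≅ Z_2.

Z_2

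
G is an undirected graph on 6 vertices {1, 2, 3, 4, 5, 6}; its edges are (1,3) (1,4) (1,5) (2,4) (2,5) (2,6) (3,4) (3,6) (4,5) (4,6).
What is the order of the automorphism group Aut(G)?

Vertex 4 is the unique vertex of degree 5; the remaining 5 vertices each have degree 3 and induce a cycle, so G is the wheel on 6 vertices with hub 4. With the hub fixed, the remaining symmetry is that of the rim cycle C_5, giving the dihedral group D_5.

10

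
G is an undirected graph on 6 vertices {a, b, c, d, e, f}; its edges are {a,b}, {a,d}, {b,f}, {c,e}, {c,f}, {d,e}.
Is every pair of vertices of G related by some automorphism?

Yes

G is 2-regular and connected on 6 vertices, i.e. the cycle C_6. C_6 has 6 rotations and 6 reflections, so Aut(C_6) ≅ D_6 of order 12. This group acts transitively on the 6 vertices.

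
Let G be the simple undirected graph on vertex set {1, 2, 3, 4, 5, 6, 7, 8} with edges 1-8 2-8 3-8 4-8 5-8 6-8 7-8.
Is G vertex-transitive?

Vertex 8 is the only vertex of degree 7, so every automorphism fixes it; G is not vertex-transitive.

No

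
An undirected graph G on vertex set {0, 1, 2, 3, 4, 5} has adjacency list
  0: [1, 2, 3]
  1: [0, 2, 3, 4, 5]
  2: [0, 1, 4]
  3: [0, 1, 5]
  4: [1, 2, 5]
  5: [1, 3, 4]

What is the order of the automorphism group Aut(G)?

10

Vertex 1 is the unique vertex of degree 5; the remaining 5 vertices each have degree 3 and induce a cycle, so G is the wheel on 6 vertices with hub 1. With the hub fixed, the remaining symmetry is that of the rim cycle C_5, giving the dihedral group D_5.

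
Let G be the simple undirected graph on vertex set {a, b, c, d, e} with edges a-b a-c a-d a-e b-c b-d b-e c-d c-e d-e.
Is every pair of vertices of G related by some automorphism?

All 5 vertices are pairwise adjacent: G = K_5. Any permutation of the 5 vertices preserves K_5, so Aut(K_5) = S_5 of order 5! = 120. Under this action every vertex can be carried to every other, so G is vertex-transitive.

Yes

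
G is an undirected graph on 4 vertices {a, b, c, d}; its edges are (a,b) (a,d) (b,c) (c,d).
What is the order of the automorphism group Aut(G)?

G is 2-regular and bipartite on 2^2 = 4 vertices with girth 4; it is the hypercube graph Q_2. The symmetry group of the 2-cube is the hyperoctahedral group B_2 = Z_2 ≀ S_2, of order 2^2·2! = 8.

8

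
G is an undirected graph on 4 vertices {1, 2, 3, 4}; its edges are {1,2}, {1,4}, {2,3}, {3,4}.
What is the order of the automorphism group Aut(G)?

G is 2-regular and bipartite with parts {1, 3} and {2, 4} (each part is independent and every cross-pair is an edge), so G = K_{2,2}. Aut(K_{2,2}) is the wreath product S_2 ≀ Z_2: permute within each part, then optionally swap the parts; |Aut| = 2·(2!)² = 8.

8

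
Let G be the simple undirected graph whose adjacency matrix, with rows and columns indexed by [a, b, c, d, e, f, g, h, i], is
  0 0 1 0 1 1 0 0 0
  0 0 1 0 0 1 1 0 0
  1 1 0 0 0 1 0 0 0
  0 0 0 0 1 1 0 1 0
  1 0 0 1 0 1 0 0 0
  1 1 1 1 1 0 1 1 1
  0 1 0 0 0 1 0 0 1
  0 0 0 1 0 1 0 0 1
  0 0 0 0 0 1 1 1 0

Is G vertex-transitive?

No

Vertex f is the only vertex of degree 8, so every automorphism fixes it; G is not vertex-transitive.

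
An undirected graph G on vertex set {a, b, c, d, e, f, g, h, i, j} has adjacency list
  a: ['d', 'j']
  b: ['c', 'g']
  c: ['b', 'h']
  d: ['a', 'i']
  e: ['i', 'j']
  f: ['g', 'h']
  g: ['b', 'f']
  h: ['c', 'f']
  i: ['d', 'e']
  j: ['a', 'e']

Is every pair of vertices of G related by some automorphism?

Yes

G has two connected components, {b, c, f, g, h} and {a, d, e, i, j}; each is 2-regular, so G = C_5 ⊔ C_5. Aut of a disjoint union of two copies of C_5 is the wreath product D_5 ≀ Z_2, of order 2·10² = 200. This group acts transitively on the 10 vertices.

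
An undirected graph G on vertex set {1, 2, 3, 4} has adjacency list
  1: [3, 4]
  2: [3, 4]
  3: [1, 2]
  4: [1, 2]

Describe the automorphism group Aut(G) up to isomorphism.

(S_2 × S_2) ⋊ Z_2

G is 2-regular and bipartite with parts {3, 4} and {1, 2} (each part is independent and every cross-pair is an edge), so G = K_{2,2}. Aut(K_{2,2}) is the wreath product S_2 ≀ Z_2: permute within each part, then optionally swap the parts; |Aut| = 2·(2!)² = 8.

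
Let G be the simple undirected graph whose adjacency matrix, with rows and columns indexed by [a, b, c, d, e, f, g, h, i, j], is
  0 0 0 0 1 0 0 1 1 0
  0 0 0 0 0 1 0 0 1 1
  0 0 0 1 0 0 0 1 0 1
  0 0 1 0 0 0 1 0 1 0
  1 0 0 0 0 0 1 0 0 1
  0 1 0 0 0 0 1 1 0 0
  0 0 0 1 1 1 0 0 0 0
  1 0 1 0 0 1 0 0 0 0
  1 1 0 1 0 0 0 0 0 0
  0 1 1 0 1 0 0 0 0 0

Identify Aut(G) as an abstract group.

S_5

G is 3-regular on 10 vertices with no triangles and no 4-cycles (girth 5): this is the Petersen graph. It is a classical fact that the Petersen graph has automorphism group S_5 (order 120), arising from its description as the Kneser graph K(5,2).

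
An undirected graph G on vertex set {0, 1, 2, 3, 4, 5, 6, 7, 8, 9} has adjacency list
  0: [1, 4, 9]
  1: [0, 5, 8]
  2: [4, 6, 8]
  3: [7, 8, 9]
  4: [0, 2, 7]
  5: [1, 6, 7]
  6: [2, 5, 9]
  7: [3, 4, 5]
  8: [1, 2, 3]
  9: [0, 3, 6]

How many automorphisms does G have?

120

G is 3-regular on 10 vertices with no triangles and no 4-cycles (girth 5): this is the Petersen graph. It is a classical fact that the Petersen graph has automorphism group S_5 (order 120), arising from its description as the Kneser graph K(5,2).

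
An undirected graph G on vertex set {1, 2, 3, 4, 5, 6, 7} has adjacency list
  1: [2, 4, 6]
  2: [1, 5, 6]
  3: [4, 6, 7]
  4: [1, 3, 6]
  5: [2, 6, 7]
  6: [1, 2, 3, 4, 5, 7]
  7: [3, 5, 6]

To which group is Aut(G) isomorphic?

Vertex 6 is the unique vertex of degree 6; the remaining 6 vertices each have degree 3 and induce a cycle, so G is the wheel on 7 vertices with hub 6. Every automorphism fixes the hub and acts on the rim 6-cycle, so Aut(G) ≅ Aut(C_6) = D_6 of order 12.

D_6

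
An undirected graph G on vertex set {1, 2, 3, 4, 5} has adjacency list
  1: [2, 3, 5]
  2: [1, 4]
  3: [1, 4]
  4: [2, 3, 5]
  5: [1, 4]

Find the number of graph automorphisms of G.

12

The vertices split by degree into {1, 4} (degree 3) and {2, 3, 5} (degree 2); every edge runs between the two parts, so G is the complete bipartite graph K_{2,3}. The parts have unequal sizes, so no automorphism swaps them; each part is permuted independently, giving S_2 × S_3 of order 2!·3! = 12.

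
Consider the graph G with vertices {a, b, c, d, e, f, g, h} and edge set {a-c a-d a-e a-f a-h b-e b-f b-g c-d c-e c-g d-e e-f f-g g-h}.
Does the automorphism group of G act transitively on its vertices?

Vertex h is the only vertex of degree 2, so every automorphism fixes it; G is not vertex-transitive.

No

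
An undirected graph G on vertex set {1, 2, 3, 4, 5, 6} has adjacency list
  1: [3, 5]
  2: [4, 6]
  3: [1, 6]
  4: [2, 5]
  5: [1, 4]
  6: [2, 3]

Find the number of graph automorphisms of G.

12

Every vertex has degree 2 and the graph is connected, so G is the 6-cycle C_6. C_6 has 6 rotations and 6 reflections, so Aut(C_6) ≅ D_6 of order 12.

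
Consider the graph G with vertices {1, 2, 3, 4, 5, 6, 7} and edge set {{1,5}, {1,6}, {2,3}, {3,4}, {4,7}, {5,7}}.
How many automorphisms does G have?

2

The degree sequence is [2, 1, 2, 2, 2, 1, 2]; the two degree-1 vertices 2 and 6 are the ends of a path, so G = P_7. The only nontrivial automorphism of a path is the end-to-end reflection, so Aut(G) ≅ Z_2.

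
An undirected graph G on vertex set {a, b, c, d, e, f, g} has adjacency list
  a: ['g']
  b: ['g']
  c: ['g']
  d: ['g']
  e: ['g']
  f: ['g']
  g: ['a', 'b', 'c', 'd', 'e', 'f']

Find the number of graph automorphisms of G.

720

Vertex g has degree 6 and every other vertex has degree 1, so G is the star K_{1,6} with centre g. The 6 leaves are pairwise interchangeable while the centre is fixed, giving Aut(G) = S_6.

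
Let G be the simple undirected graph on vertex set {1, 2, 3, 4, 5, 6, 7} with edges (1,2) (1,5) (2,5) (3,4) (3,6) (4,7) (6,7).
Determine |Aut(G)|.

48

G has two connected components, {3, 4, 6, 7} and {1, 2, 5}; each is 2-regular, so G = C_4 ⊔ C_3. No automorphism exchanges components of different sizes, hence Aut(G) is the direct product D_3 × D_4, order 48.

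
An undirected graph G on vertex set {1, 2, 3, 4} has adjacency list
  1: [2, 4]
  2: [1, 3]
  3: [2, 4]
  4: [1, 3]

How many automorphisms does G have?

8

G is 2-regular and bipartite with parts {1, 3} and {2, 4} (each part is independent and every cross-pair is an edge), so G = K_{2,2}. Aut(K_{2,2}) is the wreath product S_2 ≀ Z_2: permute within each part, then optionally swap the parts; |Aut| = 2·(2!)² = 8.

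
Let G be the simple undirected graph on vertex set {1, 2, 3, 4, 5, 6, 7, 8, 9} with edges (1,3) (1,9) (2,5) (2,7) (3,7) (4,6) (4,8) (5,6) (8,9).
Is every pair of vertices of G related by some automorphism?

G is 2-regular and connected on 9 vertices, i.e. the cycle C_9. C_9 has 9 rotations and 9 reflections, so Aut(C_9) ≅ D_9 of order 18. This group acts transitively on the 9 vertices.

Yes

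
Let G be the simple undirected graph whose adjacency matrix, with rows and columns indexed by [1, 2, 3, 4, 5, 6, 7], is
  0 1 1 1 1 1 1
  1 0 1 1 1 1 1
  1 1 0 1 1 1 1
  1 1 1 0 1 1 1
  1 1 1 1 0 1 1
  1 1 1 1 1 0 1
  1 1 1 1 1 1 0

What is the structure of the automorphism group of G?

All 7 vertices are pairwise adjacent: G = K_7. Any permutation of the 7 vertices preserves K_7, so Aut(K_7) = S_7 of order 7! = 5040.

the symmetric group on 7 letters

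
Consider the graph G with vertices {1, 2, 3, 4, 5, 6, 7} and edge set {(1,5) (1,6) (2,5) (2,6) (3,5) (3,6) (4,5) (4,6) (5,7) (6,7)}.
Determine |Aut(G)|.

240

The vertices split by degree into {5, 6} (degree 5) and {1, 2, 3, 4, 7} (degree 2); every edge runs between the two parts, so G is the complete bipartite graph K_{2,5}. The parts have unequal sizes, so no automorphism swaps them; each part is permuted independently, giving S_5 × S_2 of order 5!·2! = 240.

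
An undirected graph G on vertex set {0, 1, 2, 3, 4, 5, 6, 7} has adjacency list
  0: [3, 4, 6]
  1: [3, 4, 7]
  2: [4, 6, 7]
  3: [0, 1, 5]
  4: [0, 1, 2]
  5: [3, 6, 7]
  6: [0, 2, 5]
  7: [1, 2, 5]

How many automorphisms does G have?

48

G is 3-regular and bipartite on 2^3 = 8 vertices with girth 4; it is the hypercube graph Q_3. Aut(Q_3) consists of the signed permutations of the 3 coordinate axes: 3! permutations times 2^3 sign flips, so |Aut| = 2^3·3! = 48.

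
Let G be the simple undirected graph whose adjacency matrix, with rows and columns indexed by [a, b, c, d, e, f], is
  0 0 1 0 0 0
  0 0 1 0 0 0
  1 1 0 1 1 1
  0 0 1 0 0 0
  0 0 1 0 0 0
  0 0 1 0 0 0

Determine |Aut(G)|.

Vertex c has degree 5 and every other vertex has degree 1, so G is the star K_{1,5} with centre c. The 5 leaves are pairwise interchangeable while the centre is fixed, giving Aut(G) = S_5.

120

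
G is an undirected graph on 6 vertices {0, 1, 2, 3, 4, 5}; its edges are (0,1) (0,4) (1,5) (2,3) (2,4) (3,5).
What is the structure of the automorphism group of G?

Every vertex has degree 2 and the graph is connected, so G is the 6-cycle C_6. C_6 has 6 rotations and 6 reflections, so Aut(C_6) ≅ D_6 of order 12.

D_6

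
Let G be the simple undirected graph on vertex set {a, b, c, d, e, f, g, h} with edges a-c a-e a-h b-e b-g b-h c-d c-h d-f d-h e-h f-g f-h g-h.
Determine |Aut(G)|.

Vertex h is the unique vertex of degree 7; the remaining 7 vertices each have degree 3 and induce a cycle, so G is the wheel on 8 vertices with hub h. With the hub fixed, the remaining symmetry is that of the rim cycle C_7, giving the dihedral group D_7.

14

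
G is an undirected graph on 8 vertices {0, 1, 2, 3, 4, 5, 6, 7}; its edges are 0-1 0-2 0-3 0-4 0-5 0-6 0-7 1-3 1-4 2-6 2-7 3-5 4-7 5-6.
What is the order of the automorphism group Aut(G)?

Vertex 0 is the unique vertex of degree 7; the remaining 7 vertices each have degree 3 and induce a cycle, so G is the wheel on 8 vertices with hub 0. With the hub fixed, the remaining symmetry is that of the rim cycle C_7, giving the dihedral group D_7.

14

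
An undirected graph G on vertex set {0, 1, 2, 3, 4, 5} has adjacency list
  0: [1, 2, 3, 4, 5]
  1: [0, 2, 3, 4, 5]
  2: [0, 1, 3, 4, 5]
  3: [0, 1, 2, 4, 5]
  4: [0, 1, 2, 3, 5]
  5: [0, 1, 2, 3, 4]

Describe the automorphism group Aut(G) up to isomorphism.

S_6

Every vertex has degree 5, so G is the complete graph K_6. Every bijection on the vertex set is an automorphism of K_6; hence Aut(K_6) ≅ S_6, order 720.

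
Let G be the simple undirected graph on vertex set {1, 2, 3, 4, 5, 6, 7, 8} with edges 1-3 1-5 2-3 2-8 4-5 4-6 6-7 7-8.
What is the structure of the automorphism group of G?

the dihedral group of order 16

Every vertex has degree 2 and the graph is connected, so G is the 8-cycle C_8. C_8 has 8 rotations and 8 reflections, so Aut(C_8) ≅ D_8 of order 16.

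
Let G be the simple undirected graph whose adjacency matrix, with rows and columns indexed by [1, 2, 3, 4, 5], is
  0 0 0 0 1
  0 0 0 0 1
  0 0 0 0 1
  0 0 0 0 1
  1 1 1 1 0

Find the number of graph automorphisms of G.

24

Vertex 5 has degree 4 and every other vertex has degree 1, so G is the star K_{1,4} with centre 5. Any automorphism fixes the centre and permutes the 4 leaves freely, so Aut(G) ≅ S_4 of order 4! = 24.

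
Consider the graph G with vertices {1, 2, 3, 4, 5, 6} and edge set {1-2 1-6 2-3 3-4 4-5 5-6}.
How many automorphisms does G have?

Every vertex has degree 2 and the graph is connected, so G is the 6-cycle C_6. C_6 has 6 rotations and 6 reflections, so Aut(C_6) ≅ D_6 of order 12.

12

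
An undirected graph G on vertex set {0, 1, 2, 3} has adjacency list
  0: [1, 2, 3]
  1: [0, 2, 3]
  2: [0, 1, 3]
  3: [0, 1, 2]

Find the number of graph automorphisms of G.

All 4 vertices are pairwise adjacent: G = K_4. Every bijection on the vertex set is an automorphism of K_4; hence Aut(K_4) ≅ S_4, order 24.

24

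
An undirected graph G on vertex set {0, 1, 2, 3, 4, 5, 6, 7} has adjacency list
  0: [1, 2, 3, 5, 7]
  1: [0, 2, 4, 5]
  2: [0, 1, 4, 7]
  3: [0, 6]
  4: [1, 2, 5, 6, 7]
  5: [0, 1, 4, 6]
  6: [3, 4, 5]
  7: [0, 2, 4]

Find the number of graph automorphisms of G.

1

The degree sequence is [5, 4, 4, 2, 5, 4, 3, 3]. Checking the degree-preserving permutations of the vertex set shows that none except the identity preserves every edge, so Aut(G) is trivial.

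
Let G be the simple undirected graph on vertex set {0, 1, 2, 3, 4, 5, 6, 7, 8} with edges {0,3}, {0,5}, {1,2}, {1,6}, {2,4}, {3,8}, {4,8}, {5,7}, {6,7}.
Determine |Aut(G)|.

18

G is 2-regular and connected on 9 vertices, i.e. the cycle C_9. C_9 has 9 rotations and 9 reflections, so Aut(C_9) ≅ D_9 of order 18.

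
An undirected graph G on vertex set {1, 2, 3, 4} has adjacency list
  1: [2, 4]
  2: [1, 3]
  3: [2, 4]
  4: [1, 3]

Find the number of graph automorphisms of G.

Every vertex has degree 2 and the graph is connected, so G is the 4-cycle C_4. C_4 has 4 rotations and 4 reflections, so Aut(C_4) ≅ D_4 of order 8.

8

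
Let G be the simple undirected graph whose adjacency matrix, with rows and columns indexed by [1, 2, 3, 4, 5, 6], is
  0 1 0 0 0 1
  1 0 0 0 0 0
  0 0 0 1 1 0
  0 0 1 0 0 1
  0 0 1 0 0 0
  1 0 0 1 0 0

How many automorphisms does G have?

The degree sequence is [2, 1, 2, 2, 1, 2]; the two degree-1 vertices 2 and 5 are the ends of a path, so G = P_6. A path has exactly one nontrivial symmetry — reversal — giving Aut(G) of order 2.

2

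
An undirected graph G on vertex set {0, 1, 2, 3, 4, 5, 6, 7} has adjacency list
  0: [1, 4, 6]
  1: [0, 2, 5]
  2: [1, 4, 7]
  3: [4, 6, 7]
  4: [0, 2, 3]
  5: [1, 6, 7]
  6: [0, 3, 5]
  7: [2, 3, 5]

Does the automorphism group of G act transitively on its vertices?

Yes

G is 3-regular and bipartite on 2^3 = 8 vertices with girth 4; it is the hypercube graph Q_3. The symmetry group of the 3-cube is the hyperoctahedral group B_3 = Z_2 ≀ S_3, of order 2^3·3! = 48. Under this action every vertex can be carried to every other, so G is vertex-transitive.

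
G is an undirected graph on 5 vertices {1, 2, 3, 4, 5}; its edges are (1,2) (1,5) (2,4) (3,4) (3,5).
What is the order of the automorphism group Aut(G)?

Every vertex has degree 2 and the graph is connected, so G is the 5-cycle C_5. The automorphisms of the 5-cycle are exactly the symmetries of a regular 5-gon: the dihedral group D_5, |D_5| = 10.

10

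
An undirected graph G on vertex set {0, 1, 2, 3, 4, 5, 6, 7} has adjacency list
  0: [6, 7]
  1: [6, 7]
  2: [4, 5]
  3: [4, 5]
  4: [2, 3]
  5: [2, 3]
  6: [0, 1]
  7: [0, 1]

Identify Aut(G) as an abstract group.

G has two connected components, {0, 1, 6, 7} and {2, 3, 4, 5}; each is 2-regular, so G = C_4 ⊔ C_4. With two isomorphic components, Aut(G) = Aut(C_4) ≀ S_2 = (D_4 × D_4) ⋊ Z_2: permute each cycle by D_4, then optionally swap the two cycles. Order 2·(2·4)² = 128.

(D_4 × D_4) ⋊ Z_2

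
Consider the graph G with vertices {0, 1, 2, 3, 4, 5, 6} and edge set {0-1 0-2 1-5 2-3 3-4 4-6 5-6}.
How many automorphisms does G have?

Every vertex has degree 2 and the graph is connected, so G is the 7-cycle C_7. The automorphisms of the 7-cycle are exactly the symmetries of a regular 7-gon: the dihedral group D_7, |D_7| = 14.

14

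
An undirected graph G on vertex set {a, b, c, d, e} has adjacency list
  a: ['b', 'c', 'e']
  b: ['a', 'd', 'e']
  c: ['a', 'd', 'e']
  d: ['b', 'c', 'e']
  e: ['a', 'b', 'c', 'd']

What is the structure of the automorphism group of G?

the dihedral group of order 8

Vertex e is the unique vertex of degree 4; the remaining 4 vertices each have degree 3 and induce a cycle, so G is the wheel on 5 vertices with hub e. With the hub fixed, the remaining symmetry is that of the rim cycle C_4, giving the dihedral group D_4.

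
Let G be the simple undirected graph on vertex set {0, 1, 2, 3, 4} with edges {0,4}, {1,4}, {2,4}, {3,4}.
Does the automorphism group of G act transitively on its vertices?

No

Vertex 4 is the only vertex of degree 4, so every automorphism fixes it; G is not vertex-transitive.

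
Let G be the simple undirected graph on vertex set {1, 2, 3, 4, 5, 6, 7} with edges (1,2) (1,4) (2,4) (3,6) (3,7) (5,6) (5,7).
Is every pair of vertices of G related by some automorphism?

G has two connected components, {3, 5, 6, 7} and {1, 2, 4}; each is 2-regular, so G = C_4 ⊔ C_3. The orbit of 1 under Aut(G) is {1, 2, 4}, which does not contain 3, so G is not vertex-transitive.

No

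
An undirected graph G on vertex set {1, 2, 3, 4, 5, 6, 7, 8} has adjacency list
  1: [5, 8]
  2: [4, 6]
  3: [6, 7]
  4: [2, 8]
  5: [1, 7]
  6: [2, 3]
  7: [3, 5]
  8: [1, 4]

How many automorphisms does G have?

16

G is 2-regular and connected on 8 vertices, i.e. the cycle C_8. The automorphisms of the 8-cycle are exactly the symmetries of a regular 8-gon: the dihedral group D_8, |D_8| = 16.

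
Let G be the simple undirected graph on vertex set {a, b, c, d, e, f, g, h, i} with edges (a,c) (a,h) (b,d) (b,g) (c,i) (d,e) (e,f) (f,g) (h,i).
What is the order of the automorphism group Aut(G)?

G has two connected components, {b, d, e, f, g} and {a, c, h, i}; each is 2-regular, so G = C_5 ⊔ C_4. The components are non-isomorphic (different sizes), so Aut(G) = Aut(C_5) × Aut(C_4) = D_5 × D_4 of order 10·8 = 80.

80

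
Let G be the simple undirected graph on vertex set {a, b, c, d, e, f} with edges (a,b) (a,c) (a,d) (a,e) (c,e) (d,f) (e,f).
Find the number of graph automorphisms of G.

Degrees alone do not determine every vertex (e.g. c and d both have degree 2), but their neighbour-degree multisets differ: N(c) has degrees [3, 4] while N(d) has degrees [2, 4]. Repeating this refinement separates all vertices, so the only automorphism is the identity.

1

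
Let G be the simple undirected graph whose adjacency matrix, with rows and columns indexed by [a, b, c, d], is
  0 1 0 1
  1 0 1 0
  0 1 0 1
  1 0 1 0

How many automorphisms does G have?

8

Every vertex has degree 2 and the graph is connected, so G is the 4-cycle C_4. The automorphisms of the 4-cycle are exactly the symmetries of a regular 4-gon: the dihedral group D_4, |D_4| = 8.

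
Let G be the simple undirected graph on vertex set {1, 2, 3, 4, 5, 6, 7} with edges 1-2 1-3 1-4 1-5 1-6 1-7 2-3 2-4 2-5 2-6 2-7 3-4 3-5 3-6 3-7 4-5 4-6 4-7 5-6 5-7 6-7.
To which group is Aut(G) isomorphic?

the symmetric group on 7 letters

Every vertex has degree 6, so G is the complete graph K_7. Any permutation of the 7 vertices preserves K_7, so Aut(K_7) = S_7 of order 7! = 5040.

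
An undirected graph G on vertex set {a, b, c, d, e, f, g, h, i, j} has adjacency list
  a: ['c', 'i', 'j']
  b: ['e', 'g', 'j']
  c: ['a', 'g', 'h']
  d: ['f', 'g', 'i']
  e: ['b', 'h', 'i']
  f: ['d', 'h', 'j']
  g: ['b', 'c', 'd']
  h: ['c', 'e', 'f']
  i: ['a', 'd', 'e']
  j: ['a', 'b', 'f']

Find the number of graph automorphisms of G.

120

G is 3-regular on 10 vertices with no triangles and no 4-cycles (girth 5): this is the Petersen graph. It is a classical fact that the Petersen graph has automorphism group S_5 (order 120), arising from its description as the Kneser graph K(5,2).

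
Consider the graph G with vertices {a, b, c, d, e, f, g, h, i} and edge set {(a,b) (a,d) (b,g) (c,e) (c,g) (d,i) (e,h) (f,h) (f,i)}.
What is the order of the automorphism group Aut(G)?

G is 2-regular and connected on 9 vertices, i.e. the cycle C_9. C_9 has 9 rotations and 9 reflections, so Aut(C_9) ≅ D_9 of order 18.

18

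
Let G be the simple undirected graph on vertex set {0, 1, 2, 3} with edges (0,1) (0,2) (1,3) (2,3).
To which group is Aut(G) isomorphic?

G is 2-regular and bipartite on 2^2 = 4 vertices with girth 4; it is the hypercube graph Q_2. Aut(Q_2) consists of the signed permutations of the 2 coordinate axes: 2! permutations times 2^2 sign flips, so |Aut| = 2^2·2! = 8.

Z_2^2 ⋊ S_2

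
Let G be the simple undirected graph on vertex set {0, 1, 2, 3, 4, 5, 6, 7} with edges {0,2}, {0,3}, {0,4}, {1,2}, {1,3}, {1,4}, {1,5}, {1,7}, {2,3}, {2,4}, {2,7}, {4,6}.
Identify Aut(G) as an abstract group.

1

Degrees alone do not determine every vertex (e.g. 0 and 3 both have degree 3), but their neighbour-degree multisets differ: N(0) has degrees [3, 4, 5] while N(3) has degrees [3, 5, 5]. Repeating this refinement separates all vertices, so the only automorphism is the identity.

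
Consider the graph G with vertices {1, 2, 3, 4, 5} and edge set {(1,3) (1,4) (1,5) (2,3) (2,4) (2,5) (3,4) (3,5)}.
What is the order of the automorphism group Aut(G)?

Vertex 3 is the unique vertex of degree 4; the remaining 4 vertices each have degree 3 and induce a cycle, so G is the wheel on 5 vertices with hub 3. Every automorphism fixes the hub and acts on the rim 4-cycle, so Aut(G) ≅ Aut(C_4) = D_4 of order 8.

8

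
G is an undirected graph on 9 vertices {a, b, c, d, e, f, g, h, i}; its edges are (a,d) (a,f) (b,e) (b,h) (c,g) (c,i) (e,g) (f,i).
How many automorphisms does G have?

2

The degree sequence is [2, 2, 2, 1, 2, 2, 2, 1, 2]; the two degree-1 vertices d and h are the ends of a path, so G = P_9. A path has exactly one nontrivial symmetry — reversal — giving Aut(G) of order 2.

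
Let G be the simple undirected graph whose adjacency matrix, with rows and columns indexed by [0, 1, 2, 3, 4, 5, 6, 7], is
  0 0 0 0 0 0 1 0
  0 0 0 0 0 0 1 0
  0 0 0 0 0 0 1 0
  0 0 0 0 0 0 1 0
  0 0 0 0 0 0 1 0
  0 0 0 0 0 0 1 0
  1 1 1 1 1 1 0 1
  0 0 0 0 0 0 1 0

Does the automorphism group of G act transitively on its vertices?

No

Vertex 6 is the only vertex of degree 7, so every automorphism fixes it; G is not vertex-transitive.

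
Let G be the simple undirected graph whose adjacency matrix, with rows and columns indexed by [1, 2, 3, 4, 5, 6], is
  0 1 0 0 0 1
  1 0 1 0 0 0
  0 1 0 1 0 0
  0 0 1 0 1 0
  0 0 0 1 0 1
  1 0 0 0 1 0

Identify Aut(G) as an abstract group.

the dihedral group of order 12

Every vertex has degree 2 and the graph is connected, so G is the 6-cycle C_6. C_6 has 6 rotations and 6 reflections, so Aut(C_6) ≅ D_6 of order 12.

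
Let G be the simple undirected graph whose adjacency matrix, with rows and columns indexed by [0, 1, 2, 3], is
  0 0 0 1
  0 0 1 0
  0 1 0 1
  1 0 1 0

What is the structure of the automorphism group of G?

the cyclic group of order 2

The degree sequence is [1, 1, 2, 2]; the two degree-1 vertices 0 and 1 are the ends of a path, so G = P_4. A path has exactly one nontrivial symmetry — reversal — giving Aut(G) of order 2.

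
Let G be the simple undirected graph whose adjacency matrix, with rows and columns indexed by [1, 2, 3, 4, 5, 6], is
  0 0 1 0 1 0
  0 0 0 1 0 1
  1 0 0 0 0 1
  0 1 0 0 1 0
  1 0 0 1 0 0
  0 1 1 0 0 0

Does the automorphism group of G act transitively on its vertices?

Every vertex has degree 2 and the graph is connected, so G is the 6-cycle C_6. The automorphisms of the 6-cycle are exactly the symmetries of a regular 6-gon: the dihedral group D_6, |D_6| = 12. This group acts transitively on the 6 vertices.

Yes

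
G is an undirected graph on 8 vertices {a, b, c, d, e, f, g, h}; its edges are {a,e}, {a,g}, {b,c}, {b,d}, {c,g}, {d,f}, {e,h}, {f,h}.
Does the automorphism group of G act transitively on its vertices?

G is 2-regular and connected on 8 vertices, i.e. the cycle C_8. C_8 has 8 rotations and 8 reflections, so Aut(C_8) ≅ D_8 of order 16. This group acts transitively on the 8 vertices.

Yes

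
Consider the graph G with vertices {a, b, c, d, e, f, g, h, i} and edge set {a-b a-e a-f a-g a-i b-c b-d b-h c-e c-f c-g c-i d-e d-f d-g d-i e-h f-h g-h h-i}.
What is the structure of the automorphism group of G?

The vertices split by degree into {a, c, d, h} (degree 5) and {b, e, f, g, i} (degree 4); every edge runs between the two parts, so G is the complete bipartite graph K_{4,5}. The parts have unequal sizes, so no automorphism swaps them; each part is permuted independently, giving S_5 × S_4 of order 5!·4! = 2880.

S_5 × S_4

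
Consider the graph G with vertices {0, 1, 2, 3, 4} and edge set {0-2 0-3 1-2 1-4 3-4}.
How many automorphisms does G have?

10

G is 2-regular and connected on 5 vertices, i.e. the cycle C_5. The automorphisms of the 5-cycle are exactly the symmetries of a regular 5-gon: the dihedral group D_5, |D_5| = 10.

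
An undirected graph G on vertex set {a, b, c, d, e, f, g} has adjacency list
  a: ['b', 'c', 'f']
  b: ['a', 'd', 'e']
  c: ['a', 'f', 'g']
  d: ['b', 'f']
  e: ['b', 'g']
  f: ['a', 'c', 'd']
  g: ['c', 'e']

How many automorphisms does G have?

1

The degree sequence is [3, 3, 3, 2, 2, 3, 2]. Checking the degree-preserving permutations of the vertex set shows that none except the identity preserves every edge, so Aut(G) is trivial.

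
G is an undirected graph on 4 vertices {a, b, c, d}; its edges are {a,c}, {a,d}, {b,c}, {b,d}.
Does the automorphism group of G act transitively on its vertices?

Yes

G is 2-regular and bipartite with parts {a, b} and {c, d} (each part is independent and every cross-pair is an edge), so G = K_{2,2}. Each part can be permuted independently (S_2 × S_2) and the two equal-size parts can also be swapped, giving (S_2 × S_2) ⋊ Z_2 of order 2·(2!)² = 8. Under this action every vertex can be carried to every other, so G is vertex-transitive.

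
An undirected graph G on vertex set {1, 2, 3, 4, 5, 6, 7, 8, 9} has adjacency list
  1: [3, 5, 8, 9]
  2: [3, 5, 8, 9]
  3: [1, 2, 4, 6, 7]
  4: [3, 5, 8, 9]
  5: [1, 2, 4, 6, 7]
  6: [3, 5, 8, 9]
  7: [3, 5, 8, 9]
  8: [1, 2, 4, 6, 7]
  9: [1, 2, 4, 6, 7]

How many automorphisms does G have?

2880

The vertices split by degree into {3, 5, 8, 9} (degree 5) and {1, 2, 4, 6, 7} (degree 4); every edge runs between the two parts, so G is the complete bipartite graph K_{4,5}. The parts have unequal sizes, so no automorphism swaps them; each part is permuted independently, giving S_5 × S_4 of order 5!·4! = 2880.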